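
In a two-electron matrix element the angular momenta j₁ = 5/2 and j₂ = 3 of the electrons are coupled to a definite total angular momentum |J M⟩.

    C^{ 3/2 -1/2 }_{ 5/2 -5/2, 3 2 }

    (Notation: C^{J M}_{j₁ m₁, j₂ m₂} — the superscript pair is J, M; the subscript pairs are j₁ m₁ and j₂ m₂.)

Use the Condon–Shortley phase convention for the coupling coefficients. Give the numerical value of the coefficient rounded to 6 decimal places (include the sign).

+√(5/21) = +0.487950

√[4·4!1!2!/8! · 0!5!5!1!1!2!] = √(960/7)
  +(−1)^4/∏(4,0,1,1,0,1)! = 1/24  (running 1/24)
⟨..|..⟩ = √(960/7)·(1/24) = +0.487950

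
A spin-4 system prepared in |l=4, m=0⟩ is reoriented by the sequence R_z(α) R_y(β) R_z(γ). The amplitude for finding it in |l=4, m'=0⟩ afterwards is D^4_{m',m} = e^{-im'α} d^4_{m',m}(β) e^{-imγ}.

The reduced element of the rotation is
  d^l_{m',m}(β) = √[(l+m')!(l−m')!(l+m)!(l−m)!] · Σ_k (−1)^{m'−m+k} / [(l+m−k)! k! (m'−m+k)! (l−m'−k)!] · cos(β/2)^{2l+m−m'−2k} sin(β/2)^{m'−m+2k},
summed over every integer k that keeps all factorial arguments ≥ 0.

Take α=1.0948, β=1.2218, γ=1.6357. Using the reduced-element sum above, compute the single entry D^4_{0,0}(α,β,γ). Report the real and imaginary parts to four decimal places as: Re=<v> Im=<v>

Re=-0.0037 Im=0.0000

D^4_{0,0}(1.0948,1.2218,1.6357) = e^{-i·0·1.0948}·d^4_{0,0}(1.2218)·e^{-i·0·1.6357}. Compute d first:
Half-angle: c=0.819132, s=0.573605. N=√(24·24·24·24)=576.000000
k∈{0,1,2,3,4} keeps every argument non-negative
  k=0: (−1)^0·576.0000/(576)·0.8191^8·0.5736^0 = +0.202690
  k=1: (−1)^1·576.0000/(36)·0.8191^6·0.5736^2 = -1.590265
  k=2: (−1)^2·576.0000/(16)·0.8191^4·0.5736^4 = +1.754566
  k=3: (−1)^3·576.0000/(36)·0.8191^2·0.5736^6 = -0.382389
  k=4: (−1)^4·576.0000/(576)·0.8191^0·0.5736^8 = +0.011719
d^4_{0,0}(1.2218) = +0.202690 -1.590265 +1.754566 -0.382389 +0.011719 = -0.003678
Attach z-rotation phases: D = e^{-i(0)(1.0948)}·(-0.003678)·e^{-i(0)(1.6357)} = -0.003678+0.000000i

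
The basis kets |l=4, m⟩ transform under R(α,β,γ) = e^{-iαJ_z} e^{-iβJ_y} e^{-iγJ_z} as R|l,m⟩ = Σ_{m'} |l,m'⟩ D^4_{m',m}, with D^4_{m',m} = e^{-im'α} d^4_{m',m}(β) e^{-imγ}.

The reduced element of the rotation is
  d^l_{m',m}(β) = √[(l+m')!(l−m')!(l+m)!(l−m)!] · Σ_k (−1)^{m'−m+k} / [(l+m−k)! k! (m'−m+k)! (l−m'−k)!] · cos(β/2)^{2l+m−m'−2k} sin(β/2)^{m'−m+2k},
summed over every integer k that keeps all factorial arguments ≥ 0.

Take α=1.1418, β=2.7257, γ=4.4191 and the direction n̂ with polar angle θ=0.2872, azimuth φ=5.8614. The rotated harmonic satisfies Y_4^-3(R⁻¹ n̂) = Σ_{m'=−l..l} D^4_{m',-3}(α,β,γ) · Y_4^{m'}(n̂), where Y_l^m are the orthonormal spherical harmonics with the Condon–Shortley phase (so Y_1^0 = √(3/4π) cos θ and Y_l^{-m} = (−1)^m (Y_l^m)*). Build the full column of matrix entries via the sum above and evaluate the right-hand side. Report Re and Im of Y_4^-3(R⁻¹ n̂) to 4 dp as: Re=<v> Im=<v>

Need the full column D^4_{m',-3} for m'=−4..4 at α=1.1418, β=2.7257, γ=4.4191.
cos(β/2)=0.206451, sin(β/2)=0.978457
d^4_{-4,-3}: single k=1 term ⇒ +0.000044;  D = +0.000023-0.000038i
d^4_{-3,-3}: k∈[0..1] ⇒ +0.000003 -0.000519 = -0.000516;  D = +0.000289+0.000427i
d^4_{-2,-3}: k∈[0..1] ⇒ -0.000059 +0.003944 = +0.003885;  D = -0.003831+0.000646i
d^4_{-1,-3}: k∈[0..1] ⇒ +0.000588 -0.022027 = -0.021439;  D = +0.005551-0.020707i
d^4_{0,-3}: k∈[0..1] ⇒ -0.004157 +0.093373 = +0.089216;  D = +0.068755+0.056854i
d^4_{1,-3}: k∈[0..1] ⇒ +0.022027 -0.296862 = -0.274835;  D = -0.247370+0.119759i
d^4_{2,-3}: k∈[0..1] ⇒ -0.088582 +0.663243 = +0.574662;  D = -0.012569-0.574524i
d^4_{3,-3}: k∈[0..1] ⇒ +0.261807 -0.840105 = -0.578298;  D = +0.531030+0.228988i
d^4_{4,-3}: single k=0 term ⇒ -0.501365;  D = +0.372036-0.336089i
Y_4^{m'}(θ=0.2872,φ=5.8614) and Σ D·Y over m':
  (+0.0000-0.0000i)·(-0.0003+0.0028i)  (+0.0003+0.0004i)·(+0.0082+0.0260i)  (-0.0038+0.0006i)·(+0.0970+0.1090i)  (+0.0056-0.0207i)·(+0.4032+0.1809i)  (+0.0688+0.0569i)·(+0.5306+0.0000i)  (-0.2474+0.1198i)·(-0.4032+0.1809i)  (-0.0126-0.5745i)·(+0.0970-0.1090i)  (+0.5310+0.2290i)·(-0.0082+0.0260i)  (+0.3720-0.3361i)·(-0.0003-0.0028i)
Y_4^-3(R⁻¹ n̂) = +0.044820-0.113943i

Re=0.0448 Im=-0.1139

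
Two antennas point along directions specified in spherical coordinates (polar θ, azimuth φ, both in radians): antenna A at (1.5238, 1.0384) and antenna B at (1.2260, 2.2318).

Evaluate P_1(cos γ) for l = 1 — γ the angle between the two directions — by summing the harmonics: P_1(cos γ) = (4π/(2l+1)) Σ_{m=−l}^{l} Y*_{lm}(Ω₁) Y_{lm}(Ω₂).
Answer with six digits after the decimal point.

Expand P_1 via completeness: Σ_{m} conj(Y_{1,m}) at Ω₁ times Y_{1,m} at Ω₂ —
  m=-1: (0.17518 + 0.29735j) × (-0.19962 - 0.25667j) = 0.04135 - 0.10432j  (running Σ = 0.04135 - 0.10432j)
  m=0: (0.02295 + 0.00000j) × (0.16515 + 0.00000j) = 0.00379 + 0.00000j  (running Σ = 0.04514 - 0.10432j)
  m=1: (-0.17518 + 0.29735j) × (0.19962 - 0.25667j) = 0.04135 + 0.10432j  (running Σ = 0.08649 + 0.00000j)
Total Σ_m = 0.08649 + 0.00000j. Multiply by 4.188790: 0.36231 + 0.00000j. P_1(cos γ) = 0.362309

0.362309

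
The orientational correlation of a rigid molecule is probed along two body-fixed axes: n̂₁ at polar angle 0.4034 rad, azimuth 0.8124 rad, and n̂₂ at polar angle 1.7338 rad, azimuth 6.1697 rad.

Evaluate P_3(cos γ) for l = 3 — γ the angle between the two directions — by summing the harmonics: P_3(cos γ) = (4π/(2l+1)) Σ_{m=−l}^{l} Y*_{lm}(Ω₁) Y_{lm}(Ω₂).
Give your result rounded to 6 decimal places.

Term-by-term m-sum for l=3 (normalisation 4π/7 = 1.795196):
  m=-3: (-0.019231, 0.016343) × (0.377843, 0.133851) = (-0.009454, 0.003601)  (running Σ = (-0.009454, 0.003601))
  m=-2: (-0.007818, 0.144630) × (-0.157341, -0.036338) = (0.006486, -0.022472)  (running Σ = (-0.002968, -0.018871))
  m=-1: (0.281781, 0.297425) × (-0.275123, -0.031357) = (-0.068198, -0.090664)  (running Σ = (-0.071166, -0.109535))
  m=0: (0.422002, -0.000000) × (0.173706, 0.000000) = (0.073304, 0.000000)  (running Σ = (0.002138, -0.109535))
  m=1: (-0.281781, 0.297425) × (0.275123, -0.031357) = (-0.068198, 0.090664)  (running Σ = (-0.066060, -0.018871))
  m=2: (-0.007818, -0.144630) × (-0.157341, 0.036338) = (0.006486, 0.022472)  (running Σ = (-0.059575, 0.003601))
  m=3: (0.019231, 0.016343) × (-0.377843, 0.133851) = (-0.009454, -0.003601)  (running Σ = (-0.069029, -0.000000))
Accumulated sum (-0.069029, -0.000000); after 4π/(2l+1) scaling, (-0.123920, -0.000000) ⇒ P_3 = -0.123920

-0.123920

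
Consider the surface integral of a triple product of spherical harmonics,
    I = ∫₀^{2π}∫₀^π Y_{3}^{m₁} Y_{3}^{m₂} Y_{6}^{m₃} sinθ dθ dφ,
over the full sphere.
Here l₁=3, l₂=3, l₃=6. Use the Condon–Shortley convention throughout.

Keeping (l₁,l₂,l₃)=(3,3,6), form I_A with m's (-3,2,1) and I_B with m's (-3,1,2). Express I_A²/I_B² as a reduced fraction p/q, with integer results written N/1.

Same 3,3,6: normalisation and zero-m 3j drop out of the ratio.
A: Δ: 0! 6! 6! / 13! → 1/12012; sum: t=0:+1/86400 = 1/86400; 3j²(3 3 6; -3 2 1) = Δ·Π!·Σ² = 1/1716  (sign -1)
B: Δ: 0! 6! 6! / 13! → 1/12012; sum: t=0:+1/34560 = 1/34560; 3j²(3 3 6; -3 1 2) = Δ·Π!·Σ² = 1/429  (sign +1)
I_A²/I_B² = (1/1716)/(1/429) = 1/4

1/4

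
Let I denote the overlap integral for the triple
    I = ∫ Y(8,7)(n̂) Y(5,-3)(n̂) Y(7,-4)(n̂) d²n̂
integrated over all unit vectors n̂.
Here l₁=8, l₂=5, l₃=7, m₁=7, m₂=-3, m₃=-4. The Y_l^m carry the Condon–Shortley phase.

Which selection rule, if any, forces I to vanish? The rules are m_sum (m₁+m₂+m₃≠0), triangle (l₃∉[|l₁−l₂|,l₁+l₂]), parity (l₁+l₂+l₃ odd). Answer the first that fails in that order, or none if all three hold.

m₁+m₂+m₃ = 7 − 3 − 4 = 0  ✓
triangle: |8−5|=3 ≤ l₃=7 ≤ 8+5=13  ✓
parity: l₁+l₂+l₃ = 20 is even  ✓

none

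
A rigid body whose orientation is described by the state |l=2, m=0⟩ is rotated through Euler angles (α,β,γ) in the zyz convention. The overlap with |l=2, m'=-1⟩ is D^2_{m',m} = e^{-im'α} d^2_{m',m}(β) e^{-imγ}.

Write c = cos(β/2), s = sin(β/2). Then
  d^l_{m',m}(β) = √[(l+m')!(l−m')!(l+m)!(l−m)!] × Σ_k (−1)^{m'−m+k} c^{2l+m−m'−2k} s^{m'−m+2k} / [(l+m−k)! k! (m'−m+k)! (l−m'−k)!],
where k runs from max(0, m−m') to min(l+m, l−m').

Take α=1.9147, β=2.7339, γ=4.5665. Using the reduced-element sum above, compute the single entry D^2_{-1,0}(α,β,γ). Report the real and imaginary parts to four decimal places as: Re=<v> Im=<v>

First d^2_{-1,0}(β=2.7339), then the phase factors e^{-i(-1)α} and e^{-i(0)γ}:
Half-angle: c=0.202438, s=0.979295. N=√(1·6·2·2)=4.898979
Admissible k: 1..2 (factorial args all ≥0)
  k=1: (−1)^0·4.8990/(2)·0.2024^3·0.9793^1 = +0.019900
  k=2: (−1)^1·4.8990/(2)·0.2024^1·0.9793^3 = -0.465701
d^2_{-1,0}(2.7339) = +0.019900 -0.465701 = -0.445801
Phases: e^{-i·(-1)·1.9147}=-0.337165+0.941446i, e^{-i·(0)·4.5665}=+1.000000+0.000000i ⇒ D=+0.150308-0.419697i

Re=0.1503 Im=-0.4197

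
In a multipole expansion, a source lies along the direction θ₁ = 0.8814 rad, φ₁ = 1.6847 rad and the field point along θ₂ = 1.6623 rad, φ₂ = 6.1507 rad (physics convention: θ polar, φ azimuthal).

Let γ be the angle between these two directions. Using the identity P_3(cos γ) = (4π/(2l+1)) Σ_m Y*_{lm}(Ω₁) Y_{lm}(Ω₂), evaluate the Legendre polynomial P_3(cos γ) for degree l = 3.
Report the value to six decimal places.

Expand P_3 via completeness: Σ_{m} conj(Y_{3,m}) at Ω₁ times Y_{3,m} at Ω₂ —
  m=-3: Y*=+0.064235-0.180606i  Y=+0.379893+0.159478i  product +0.053205-0.058367i
  m=-2: Y*=-0.377052-0.087413i  Y=-0.089373-0.024252i  product +0.031578+0.016956i
  m=-1: Y*=-0.028993+0.253442i  Y=-0.305690-0.040738i  product +0.019188-0.076294i
  m=+0: Y*=-0.231923-0.000000i  Y=+0.100875+0.000000i  product -0.023395-0.000000i
  m=+1: Y*=+0.028993+0.253442i  Y=+0.305690-0.040738i  product +0.019188+0.076294i
  m=+2: Y*=-0.377052+0.087413i  Y=-0.089373+0.024252i  product +0.031578-0.016956i
  m=+3: Y*=-0.064235-0.180606i  Y=-0.379893+0.159478i  product +0.053205+0.058367i
Total Σ_m = +0.184547+0.000000i. Multiply by 1.795196: +0.331299+0.000000i. P_3(cos γ) = 0.331299

0.331299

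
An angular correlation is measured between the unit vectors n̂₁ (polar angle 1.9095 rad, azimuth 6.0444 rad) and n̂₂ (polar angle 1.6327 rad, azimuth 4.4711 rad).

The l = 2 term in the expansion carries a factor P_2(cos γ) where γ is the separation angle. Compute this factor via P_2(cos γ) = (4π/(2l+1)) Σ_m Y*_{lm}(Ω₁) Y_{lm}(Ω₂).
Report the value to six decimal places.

-0.499503

Summing Y*_{l m}(θ₁,φ₁)·Y_{l m}(θ₂,φ₂) over m ∈ [−2, 2]; prefactor 4π/(2·2+1) = 2.513274:
  [-2]  conj(Y_{2,-2})(Ω₁) = 0.30518 - 0.15794j ; Y_{2,-2}(Ω₂) = -0.34085 - 0.17857j ; Δ = -0.13223 - 0.00066j
  [-1]  conj(Y_{2,-1})(Ω₁) = -0.23524 + 0.05726j ; Y_{2,-1}(Ω₂) = 0.01140 - 0.04632j ; Δ = -0.00003 + 0.01155j
  [+0]  conj(Y_{2,0})(Ω₁) = -0.21093 + 0.00000j ; Y_{2,0}(Ω₂) = -0.31177 + 0.00000j ; Δ = 0.06576 + 0.00000j
  [+1]  conj(Y_{2,1})(Ω₁) = 0.23524 + 0.05726j ; Y_{2,1}(Ω₂) = -0.01140 - 0.04632j ; Δ = -0.00003 - 0.01155j
  [+2]  conj(Y_{2,2})(Ω₁) = 0.30518 + 0.15794j ; Y_{2,2}(Ω₂) = -0.34085 + 0.17857j ; Δ = -0.13223 + 0.00066j
Σ over m = -0.19875 + 0.00000j; ×(4π/5) → -0.49950 + 0.00000j. Real part: -0.499503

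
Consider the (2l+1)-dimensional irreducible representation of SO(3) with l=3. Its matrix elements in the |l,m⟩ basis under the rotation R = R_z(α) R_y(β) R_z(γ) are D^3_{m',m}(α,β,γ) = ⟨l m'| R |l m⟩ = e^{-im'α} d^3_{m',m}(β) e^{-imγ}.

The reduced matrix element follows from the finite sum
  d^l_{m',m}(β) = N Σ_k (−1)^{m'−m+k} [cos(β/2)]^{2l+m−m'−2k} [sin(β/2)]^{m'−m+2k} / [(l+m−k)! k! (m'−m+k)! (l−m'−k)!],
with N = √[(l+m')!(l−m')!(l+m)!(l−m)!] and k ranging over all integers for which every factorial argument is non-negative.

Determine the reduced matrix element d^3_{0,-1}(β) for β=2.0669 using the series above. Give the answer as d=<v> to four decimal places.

d=-0.0506

d^3_{0,-1}(β=2.0669) via the finite sum:
With c≡cos(β/2)=0.511858 and s≡sin(β/2)=0.859070, N=[6·6·2·24]^{1/2}=41.569219
Admissible k: 0..2 (factorial args all ≥0)
  k=0: (−1)^1·41.5692/(12)·0.5119^5·0.8591^1 = -0.104560
  k=1: (−1)^2·41.5692/(4)·0.5119^3·0.8591^3 = +0.883581
  k=2: (−1)^3·41.5692/(12)·0.5119^1·0.8591^5 = -0.829627
d^3_{0,-1}(2.0669) = -0.104560 +0.883581 -0.829627 = -0.050607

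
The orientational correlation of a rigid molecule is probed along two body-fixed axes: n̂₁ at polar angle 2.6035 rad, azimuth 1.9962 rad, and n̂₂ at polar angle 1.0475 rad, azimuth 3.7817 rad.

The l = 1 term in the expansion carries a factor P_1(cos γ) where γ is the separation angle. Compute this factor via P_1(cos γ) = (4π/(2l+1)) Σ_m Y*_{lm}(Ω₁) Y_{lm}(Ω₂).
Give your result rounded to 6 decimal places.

-0.523698

Term-by-term m-sum for l=1 (normalisation 4π/3 = 4.188790):
  m=-1: Y*=-0.073073+0.161284i  Y=-0.240015+0.178742i  product -0.011290-0.051772i
  m=+0: Y*=-0.419557-0.000000i  Y=+0.244173+0.000000i  product -0.102445-0.000000i
  m=+1: Y*=+0.073073+0.161284i  Y=+0.240015+0.178742i  product -0.011290+0.051772i
Total Σ_m = -0.125024+0.000000i. Multiply by 4.188790: -0.523698+0.000000i. P_1(cos γ) = -0.523698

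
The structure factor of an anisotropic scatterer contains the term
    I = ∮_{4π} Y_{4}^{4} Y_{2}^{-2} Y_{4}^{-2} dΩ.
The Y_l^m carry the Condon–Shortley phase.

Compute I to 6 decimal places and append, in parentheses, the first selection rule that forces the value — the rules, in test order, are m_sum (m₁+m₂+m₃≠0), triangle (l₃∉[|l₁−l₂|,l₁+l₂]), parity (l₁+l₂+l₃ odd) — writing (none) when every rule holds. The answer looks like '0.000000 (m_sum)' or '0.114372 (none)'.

-0.106180 (none)

Checks pass: Σm=0; 10 even; l₃=4∈[2,6].
(2·4+1)(2·2+1)(2·4+1) = 405
Δ: 2! 6! 2! / 11! → 1/13860
sum: t=0:+1/192 t=1:−1/36 t=2:+1/192 = -5/288
3j²(4 2 4; 0 0 0) = Δ·Π!·Σ² = 20/693  (sign -1)
sum: t=0:+1/2880 = 1/2880
3j²(4 2 4; 4 -2 -2) = Δ·Π!·Σ² = 2/165  (sign +1)
combine: 4πI² = 405·20/693·2/165 = 120/847
take √, sign -1: I = -0.10618031
No selection rule forces the value: the integral is nonzero (none).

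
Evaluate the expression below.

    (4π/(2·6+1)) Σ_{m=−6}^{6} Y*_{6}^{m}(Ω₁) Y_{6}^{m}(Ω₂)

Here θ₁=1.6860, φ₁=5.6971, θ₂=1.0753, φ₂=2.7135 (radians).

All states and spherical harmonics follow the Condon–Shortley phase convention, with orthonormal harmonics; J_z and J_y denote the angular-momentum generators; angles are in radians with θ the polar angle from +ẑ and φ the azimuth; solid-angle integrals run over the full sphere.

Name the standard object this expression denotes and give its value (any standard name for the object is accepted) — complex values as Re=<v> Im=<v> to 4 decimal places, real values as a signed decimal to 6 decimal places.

Legendre polynomial (addition theorem), -0.125672

This sum is the spherical-harmonic addition theorem: it equals the Legendre polynomial P_l(cos γ) of the angle γ between the two directions.
Term-by-term m-sum for l=6 (normalisation 4π/13 = 0.966644):
  [-6]  conj(Y_{6,-6})(Ω₁) = -0.43194 + 0.16998j ; Y_{6,-6}(Ω₂) = -0.18817 + 0.12142j ; Δ = 0.06064 - 0.08443j
  [-5]  conj(Y_{6,-5})(Ω₁) = 0.18194 + 0.03900j ; Y_{6,-5}(Ω₂) = 0.22613 - 0.35306j ; Δ = 0.05491 - 0.05541j
  [-4]  conj(Y_{6,-4})(Ω₁) = 0.20745 + 0.21243j ; Y_{6,-4}(Ω₂) = -0.04483 + 0.31454j ; Δ = -0.07612 + 0.05573j
  [-3]  conj(Y_{6,-3})(Ω₁) = -0.03905 - 0.20585j ; Y_{6,-3}(Ω₂) = 0.03059 + 0.10381j ; Δ = 0.02018 - 0.01035j
  [-2]  conj(Y_{6,-2})(Ω₁) = 0.09580 - 0.22745j ; Y_{6,-2}(Ω₂) = -0.22840 - 0.26326j ; Δ = -0.08176 + 0.02673j
  [-1]  conj(Y_{6,-1})(Ω₁) = -0.18065 + 0.11993j ; Y_{6,-1}(Ω₂) = 0.01498 + 0.00684j ; Δ = -0.00353 + 0.00056j
  [+0]  conj(Y_{6,0})(Ω₁) = -0.23311 + 0.00000j ; Y_{6,0}(Ω₂) = 0.33739 + 0.00000j ; Δ = -0.07865 + 0.00000j
  [+1]  conj(Y_{6,1})(Ω₁) = 0.18065 + 0.11993j ; Y_{6,1}(Ω₂) = -0.01498 + 0.00684j ; Δ = -0.00353 - 0.00056j
  [+2]  conj(Y_{6,2})(Ω₁) = 0.09580 + 0.22745j ; Y_{6,2}(Ω₂) = -0.22840 + 0.26326j ; Δ = -0.08176 - 0.02673j
  [+3]  conj(Y_{6,3})(Ω₁) = 0.03905 - 0.20585j ; Y_{6,3}(Ω₂) = -0.03059 + 0.10381j ; Δ = 0.02018 + 0.01035j
  [+4]  conj(Y_{6,4})(Ω₁) = 0.20745 - 0.21243j ; Y_{6,4}(Ω₂) = -0.04483 - 0.31454j ; Δ = -0.07612 - 0.05573j
  [+5]  conj(Y_{6,5})(Ω₁) = -0.18194 + 0.03900j ; Y_{6,5}(Ω₂) = -0.22613 - 0.35306j ; Δ = 0.05491 + 0.05541j
  [+6]  conj(Y_{6,6})(Ω₁) = -0.43194 - 0.16998j ; Y_{6,6}(Ω₂) = -0.18817 - 0.12142j ; Δ = 0.06064 + 0.08443j
Σ over m = -0.13001 + 0.00000j; ×(4π/13) → -0.12567 + 0.00000j. Real part: -0.125672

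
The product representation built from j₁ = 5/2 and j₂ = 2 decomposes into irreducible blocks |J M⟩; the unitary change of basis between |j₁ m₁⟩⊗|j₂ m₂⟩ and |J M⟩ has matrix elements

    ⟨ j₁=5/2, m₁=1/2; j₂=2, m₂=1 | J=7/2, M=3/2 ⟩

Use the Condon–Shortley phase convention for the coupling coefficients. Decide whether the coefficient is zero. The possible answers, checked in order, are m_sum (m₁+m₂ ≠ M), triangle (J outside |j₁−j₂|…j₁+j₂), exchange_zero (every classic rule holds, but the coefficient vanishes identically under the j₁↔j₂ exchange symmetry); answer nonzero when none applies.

nonzero

m-sum: m₁+m₂ = 1/2+1 = 3/2, M = 3/2  ✓
triangle: |j₁−j₂| = 1/2 ≤ J = 7/2 ≤ j₁+j₂ = 9/2  ✓
exchange: j₁≠j₂ or m₁≠m₂ — the exchange symmetry imposes no constraint here
value check: CG = −√(2/21) = -0.308607 ≠ 0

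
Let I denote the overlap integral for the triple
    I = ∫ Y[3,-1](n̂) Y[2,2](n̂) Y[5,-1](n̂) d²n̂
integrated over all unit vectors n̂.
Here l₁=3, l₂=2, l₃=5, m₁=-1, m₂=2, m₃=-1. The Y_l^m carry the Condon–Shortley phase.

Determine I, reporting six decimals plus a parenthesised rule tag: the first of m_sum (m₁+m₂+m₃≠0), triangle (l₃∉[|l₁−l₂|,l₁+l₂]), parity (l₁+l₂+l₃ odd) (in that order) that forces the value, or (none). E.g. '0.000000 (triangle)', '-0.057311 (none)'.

-0.092802 (none)

Rules hold: Σm=0, L=10 even, 1≤5≤5.
N = 7·5·11 = 385
Δ = 0!·6!·4!/11! = 1/2310
Racah Σ t=0..0: t=0:+1/144 = 1/144
⇒ 3j(3 2 5; 0 0 0)² = 10/231, sgn -1
Racah Σ t=0..0: t=0:+1/1152 = 1/1152
⇒ 3j(3 2 5; -1 2 -1)² = 1/154, sgn +1
4πI² = N·(3j₀)²·(3jₘ)² = 25/231
I = -1·√(0.108225/4π) = -0.09280237
No selection rule forces the value: the integral is nonzero (none).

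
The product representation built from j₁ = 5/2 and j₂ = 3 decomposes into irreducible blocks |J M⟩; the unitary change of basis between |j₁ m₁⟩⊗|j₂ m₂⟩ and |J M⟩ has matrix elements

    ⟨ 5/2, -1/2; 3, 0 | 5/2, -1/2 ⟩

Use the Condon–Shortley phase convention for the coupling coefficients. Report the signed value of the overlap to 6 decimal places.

+√(8/105) ≈ +0.276026

√[6·3!2!3!/9! · 2!3!3!3!2!3!] = √(216/35)
  +(−1)^1/∏(1,2,2,2,0,1)! = -1/8  (running -1/8)
  +(−1)^2/∏(2,1,1,1,1,2)! = 1/4  (running 1/8)
  +(−1)^3/∏(3,0,0,0,2,3)! = -1/72  (running 1/9)
⟨..|..⟩ = √(216/35)·(1/9) = +0.276026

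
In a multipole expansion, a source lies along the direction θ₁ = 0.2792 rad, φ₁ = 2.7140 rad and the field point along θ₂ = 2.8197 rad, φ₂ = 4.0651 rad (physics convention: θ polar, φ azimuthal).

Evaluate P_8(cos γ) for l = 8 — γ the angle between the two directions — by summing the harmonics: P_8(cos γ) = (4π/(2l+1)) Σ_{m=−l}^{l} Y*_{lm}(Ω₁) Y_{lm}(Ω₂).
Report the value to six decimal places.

-0.406205

Expand P_8 via completeness: Σ_{m} conj(Y_{8,m}) at Ω₁ times Y_{8,m} at Ω₂ —
  [-8]  conj(Y_{8,-8})(Ω₁) = -0.000016+0.000005i ; Y_{8,-8}(Ω₂) = +0.000023-0.000046i ; Δ = -0.000000+0.000000i
  [-7]  conj(Y_{8,-7})(Ω₁) = +0.000237+0.000035i ; Y_{8,-7}(Ω₂) = +0.000610-0.000112i ; Δ = +0.000000-0.000000i
  [-6]  conj(Y_{8,-6})(Ω₁) = -0.001779-0.001155i ; Y_{8,-6}(Ω₂) = +0.003476+0.003188i ; Δ = -0.000003-0.000010i
  [-5]  conj(Y_{8,-5})(Ω₁) = +0.007250+0.011382i ; Y_{8,-5}(Ω₂) = -0.002431+0.025549i ; Δ = -0.000308+0.000158i
  [-4]  conj(Y_{8,-4})(Ω₁) = -0.008816-0.062755i ; Y_{8,-4}(Ω₂) = -0.087237+0.053779i ; Δ = +0.004144+0.005000i
  [-3]  conj(Y_{8,-3})(Ω₁) = -0.061279+0.206845i ; Y_{8,-3}(Ω₂) = -0.273510-0.106421i ; Δ = +0.038773-0.050053i
  [-2]  conj(Y_{8,-2})(Ω₁) = +0.324977-0.373823i ; Y_{8,-2}(Ω₂) = -0.150606-0.531305i ; Δ = -0.247558-0.116362i
  [-1]  conj(Y_{8,-1})(Ω₁) = -0.561045+0.255674i ; Y_{8,-1}(Ω₂) = +0.305559-0.404213i ; Δ = -0.068086+0.304906i
  [+0]  conj(Y_{8,0})(Ω₁) = +0.018500-0.000000i ; Y_{8,0}(Ω₂) = -0.186386+0.000000i ; Δ = -0.003448+0.000000i
  [+1]  conj(Y_{8,1})(Ω₁) = +0.561045+0.255674i ; Y_{8,1}(Ω₂) = -0.305559-0.404213i ; Δ = -0.068086-0.304906i
  [+2]  conj(Y_{8,2})(Ω₁) = +0.324977+0.373823i ; Y_{8,2}(Ω₂) = -0.150606+0.531305i ; Δ = -0.247558+0.116362i
  [+3]  conj(Y_{8,3})(Ω₁) = +0.061279+0.206845i ; Y_{8,3}(Ω₂) = +0.273510-0.106421i ; Δ = +0.038773+0.050053i
  [+4]  conj(Y_{8,4})(Ω₁) = -0.008816+0.062755i ; Y_{8,4}(Ω₂) = -0.087237-0.053779i ; Δ = +0.004144-0.005000i
  [+5]  conj(Y_{8,5})(Ω₁) = -0.007250+0.011382i ; Y_{8,5}(Ω₂) = +0.002431+0.025549i ; Δ = -0.000308-0.000158i
  [+6]  conj(Y_{8,6})(Ω₁) = -0.001779+0.001155i ; Y_{8,6}(Ω₂) = +0.003476-0.003188i ; Δ = -0.000003+0.000010i
  [+7]  conj(Y_{8,7})(Ω₁) = -0.000237+0.000035i ; Y_{8,7}(Ω₂) = -0.000610-0.000112i ; Δ = +0.000000+0.000000i
  [+8]  conj(Y_{8,8})(Ω₁) = -0.000016-0.000005i ; Y_{8,8}(Ω₂) = +0.000023+0.000046i ; Δ = -0.000000-0.000000i
Total Σ_m = -0.549522+0.000000i. Multiply by 0.739198: -0.406205+0.000000i. P_8(cos γ) = -0.406205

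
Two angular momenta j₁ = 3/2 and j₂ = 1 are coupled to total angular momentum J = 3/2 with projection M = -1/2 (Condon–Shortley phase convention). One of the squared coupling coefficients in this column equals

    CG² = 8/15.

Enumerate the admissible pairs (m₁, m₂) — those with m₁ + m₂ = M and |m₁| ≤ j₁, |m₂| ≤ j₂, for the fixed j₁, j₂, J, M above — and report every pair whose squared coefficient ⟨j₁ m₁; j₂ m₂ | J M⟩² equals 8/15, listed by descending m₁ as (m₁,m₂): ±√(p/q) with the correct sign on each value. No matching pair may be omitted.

(1/2,-1): +√(8/15)

Admissible pairs with m₁+m₂ = M = -1/2: (-3/2,1), (-1/2,0), (1/2,-1)
  (m₁,m₂)=(1/2,-1): CG² = 8/15, CG = +√(8/15)   ← matches the target
  (m₁,m₂)=(-1/2,0): CG² = 1/15, CG = −√(1/15)
  (m₁,m₂)=(-3/2,1): CG² = 2/5, CG = −√(2/5)
Pairs with CG² = 8/15: (1/2,-1): +√(8/15)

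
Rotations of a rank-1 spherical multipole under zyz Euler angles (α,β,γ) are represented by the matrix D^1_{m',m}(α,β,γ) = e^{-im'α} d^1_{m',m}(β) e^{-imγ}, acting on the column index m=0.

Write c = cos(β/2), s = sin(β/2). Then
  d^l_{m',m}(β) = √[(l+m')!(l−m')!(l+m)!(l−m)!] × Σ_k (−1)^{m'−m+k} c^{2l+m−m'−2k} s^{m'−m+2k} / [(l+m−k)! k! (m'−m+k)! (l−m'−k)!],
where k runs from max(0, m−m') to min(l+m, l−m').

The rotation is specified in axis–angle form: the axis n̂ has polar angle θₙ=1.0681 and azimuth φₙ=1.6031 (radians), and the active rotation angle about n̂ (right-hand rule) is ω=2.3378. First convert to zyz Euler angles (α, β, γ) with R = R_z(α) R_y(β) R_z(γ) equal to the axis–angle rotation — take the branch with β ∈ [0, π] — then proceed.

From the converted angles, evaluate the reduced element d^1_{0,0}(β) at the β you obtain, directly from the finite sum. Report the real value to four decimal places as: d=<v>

d=-0.3008

Axis–angle → zyz. n̂ = (sinθₙcosφₙ, sinθₙsinφₙ, cosθₙ) = (-0.028302, +0.875830, +0.481790), ω = 2.3378.
R = I cosω + sinω [n̂]ₓ + (1−cosω) n̂n̂ᵀ gives
  R = [-0.692624, -0.388876, +0.607493; +0.304895, +0.605433, +0.735180; -0.653690, +0.694425, -0.300771]
β = atan2(√(R₁₃²+R₂₃²), R₃₃) = 1.876298; α = atan2(R₂₃, R₁₃) mod 2π = 0.880212; γ = atan2(R₃₂, −R₃₁) mod 2π = 0.815605
d^1_{0,0}(β=1.8763) via the finite sum:
c=cos(1.876298/2)=0.591282, s=sin(1.876298/2)=0.806465; N=√[1·1·1·1]=1.000000
Admissible k: 0..1 (factorial args all ≥0)
  k=0: (−1)^0·1.0000/(1)·0.5913^2·0.8065^0 = +0.349614
  k=1: (−1)^1·1.0000/(1)·0.5913^0·0.8065^2 = -0.650386
d^1_{0,0}(1.8763) = +0.349614 -0.650386 = -0.300771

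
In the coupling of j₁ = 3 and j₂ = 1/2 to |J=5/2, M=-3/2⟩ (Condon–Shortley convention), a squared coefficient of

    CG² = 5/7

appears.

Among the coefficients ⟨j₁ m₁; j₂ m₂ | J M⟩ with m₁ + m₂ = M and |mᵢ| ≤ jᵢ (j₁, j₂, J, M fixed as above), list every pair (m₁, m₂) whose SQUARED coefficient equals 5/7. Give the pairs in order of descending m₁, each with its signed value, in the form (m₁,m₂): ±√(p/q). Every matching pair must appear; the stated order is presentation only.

(-2,1/2): −√(5/7)

Admissible pairs with m₁+m₂ = M = -3/2: (-2,1/2), (-1,-1/2)
  (m₁,m₂)=(-1,-1/2): CG² = 2/7, CG = +√(2/7)
  (m₁,m₂)=(-2,1/2): CG² = 5/7, CG = −√(5/7)   ← matches the target
Pairs with CG² = 5/7: (-2,1/2): −√(5/7)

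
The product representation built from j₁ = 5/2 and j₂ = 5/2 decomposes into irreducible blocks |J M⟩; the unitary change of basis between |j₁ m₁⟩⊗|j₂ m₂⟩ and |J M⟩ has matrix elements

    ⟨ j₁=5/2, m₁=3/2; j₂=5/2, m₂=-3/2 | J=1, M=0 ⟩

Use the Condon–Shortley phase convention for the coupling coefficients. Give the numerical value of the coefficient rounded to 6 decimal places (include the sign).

j₁+j₂−J=4  J+j₁−j₂=1  J−j₁+j₂=1  j₁+j₂+J+1=7
(j₁±m₁, j₂±m₂, J±M) = (4,1,1,4,1,1)
P² = 288/35
sum k=0..1:
  [0] +1/24 = 1/24
  [1] −1/6 = -1/6
S = -1/8
C² = P²·S² = 9/70 ; C = -0.358569

−√(9/70) ≈ -0.358569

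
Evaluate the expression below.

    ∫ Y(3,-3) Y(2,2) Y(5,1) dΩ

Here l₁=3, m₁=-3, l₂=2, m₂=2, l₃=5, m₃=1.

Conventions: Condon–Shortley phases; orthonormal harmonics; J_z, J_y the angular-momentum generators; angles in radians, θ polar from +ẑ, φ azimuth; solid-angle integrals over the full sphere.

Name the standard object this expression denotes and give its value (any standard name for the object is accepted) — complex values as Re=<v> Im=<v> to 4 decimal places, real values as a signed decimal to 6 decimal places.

This is a Gaunt coefficient — the integral of a triple product of spherical harmonics over the sphere.
m-sum 0 ✓  L=10 even ✓  1≤5≤5 ✓
Π(2lᵢ+1) = 7×5×11 = 385
triangle coeff Δ(3,2,5) = 1/2310
Σ_t [0,0]: t=0:+1/144 = 1/144
(3j)²=10/231 [(3 2 5; 0 0 0)], sign=-1
Σ_t [0,0]: t=0:+1/17280 = 1/17280
(3j)²=1/2310 [(3 2 5; -3 2 1)], sign=+1
⇒ 4πI² = 5/693
I = (-1)√(5/693/(4π)) = -0.02396147

Gaunt coefficient, -0.023961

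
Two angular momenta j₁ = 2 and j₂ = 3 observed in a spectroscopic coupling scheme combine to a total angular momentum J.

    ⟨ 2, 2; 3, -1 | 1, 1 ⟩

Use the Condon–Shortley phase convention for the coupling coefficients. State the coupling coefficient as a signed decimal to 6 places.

+√(1/35) ≈ +0.169031

triangle: 4!×0!×2!/7! = 48/5040
(j±m)!: 4!×0!×2!×4!×2!×0! = 2304
prefactor² = (2J+1)×Δ×N² = 2304/35
  k=0: +1/(0!×4!×0!×2!×0!×0!) = 1/48
Σ = 1/48  ⇒  CG² = 2304/35×(1/48)² = 1/35
CG = +√(1/35) = +0.169031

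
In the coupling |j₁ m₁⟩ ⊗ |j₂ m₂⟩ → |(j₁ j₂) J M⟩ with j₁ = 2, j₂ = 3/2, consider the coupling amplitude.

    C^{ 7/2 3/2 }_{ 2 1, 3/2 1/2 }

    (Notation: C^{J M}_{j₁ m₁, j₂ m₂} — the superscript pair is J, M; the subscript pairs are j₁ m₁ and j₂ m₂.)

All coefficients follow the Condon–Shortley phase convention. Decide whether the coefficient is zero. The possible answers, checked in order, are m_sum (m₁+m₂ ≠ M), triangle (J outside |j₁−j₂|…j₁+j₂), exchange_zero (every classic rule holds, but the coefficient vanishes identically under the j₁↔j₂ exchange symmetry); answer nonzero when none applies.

m-sum: m₁+m₂ = 1+1/2 = 3/2, M = 3/2  ✓
triangle: |j₁−j₂| = 1/2 ≤ J = 7/2 ≤ j₁+j₂ = 7/2  ✓
exchange: j₁≠j₂ or m₁≠m₂ — the exchange symmetry imposes no constraint here
value check: CG = +√(4/7) = +0.755929 ≠ 0

nonzero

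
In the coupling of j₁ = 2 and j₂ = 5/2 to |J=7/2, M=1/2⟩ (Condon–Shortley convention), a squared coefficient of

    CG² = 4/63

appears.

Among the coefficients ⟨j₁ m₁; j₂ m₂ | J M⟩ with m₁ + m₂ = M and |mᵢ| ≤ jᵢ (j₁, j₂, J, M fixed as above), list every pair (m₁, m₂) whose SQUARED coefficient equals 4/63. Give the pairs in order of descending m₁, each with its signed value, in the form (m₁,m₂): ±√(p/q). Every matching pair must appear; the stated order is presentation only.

Admissible pairs with m₁+m₂ = M = 1/2: (-2,5/2), (-1,3/2), (0,1/2), (1,-1/2), (2,-3/2)
  (m₁,m₂)=(2,-3/2): CG² = 64/315, CG = +√(64/315)
  (m₁,m₂)=(1,-1/2): CG² = 14/45, CG = +√(14/45)
  (m₁,m₂)=(0,1/2): CG² = 4/105, CG = −√(4/105)
  (m₁,m₂)=(-1,3/2): CG² = 121/315, CG = −√(121/315)
  (m₁,m₂)=(-2,5/2): CG² = 4/63, CG = −√(4/63)   ← matches the target
Pairs with CG² = 4/63: (-2,5/2): −√(4/63)

(-2,5/2): −√(4/63)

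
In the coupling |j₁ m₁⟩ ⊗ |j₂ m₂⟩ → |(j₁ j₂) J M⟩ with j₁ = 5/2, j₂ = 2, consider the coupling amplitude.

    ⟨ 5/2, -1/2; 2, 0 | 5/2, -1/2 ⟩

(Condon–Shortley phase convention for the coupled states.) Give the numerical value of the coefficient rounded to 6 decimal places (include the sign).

triangle: 2!×3!×2!/8! = 24/40320
(j±m)!: 2!×3!×2!×2!×2!×3! = 576
prefactor² = (2J+1)×Δ×N² = 72/35
  k=0: +1/(0!×2!×3!×2!×0!×0!) = 1/24
  k=1: −1/(1!×1!×2!×1!×1!×1!) = -1/2
  k=2: +1/(2!×0!×1!×0!×2!×2!) = 1/8
Σ = -1/3  ⇒  CG² = 72/35×(-1/3)² = 8/35
CG = −√(8/35) = -0.478091

−√(8/35) = -0.478091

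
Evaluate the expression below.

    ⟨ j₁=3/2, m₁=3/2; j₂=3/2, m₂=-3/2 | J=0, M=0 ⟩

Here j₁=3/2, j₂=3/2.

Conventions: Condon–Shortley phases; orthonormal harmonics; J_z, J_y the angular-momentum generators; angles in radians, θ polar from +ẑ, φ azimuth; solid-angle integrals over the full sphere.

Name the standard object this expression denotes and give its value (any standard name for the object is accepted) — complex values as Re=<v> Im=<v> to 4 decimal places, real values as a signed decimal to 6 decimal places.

This is a Clebsch–Gordan (vector-coupling) coefficient.
triangle: 3!·0!·0!/4! = 6/24
(j±m)!: 3!·0!·0!·3!·0!·0! = 36
prefactor² = (2J+1)·Δ·N² = 9
  k=0: +1/(0!·3!·0!·0!·0!·0!) = 1/6
Σ = 1/6  ⇒  CG² = 9·(1/6)² = 1/4
CG = +√(1/4) = +0.500000

Clebsch–Gordan coefficient, +√(1/4) ≈ +0.500000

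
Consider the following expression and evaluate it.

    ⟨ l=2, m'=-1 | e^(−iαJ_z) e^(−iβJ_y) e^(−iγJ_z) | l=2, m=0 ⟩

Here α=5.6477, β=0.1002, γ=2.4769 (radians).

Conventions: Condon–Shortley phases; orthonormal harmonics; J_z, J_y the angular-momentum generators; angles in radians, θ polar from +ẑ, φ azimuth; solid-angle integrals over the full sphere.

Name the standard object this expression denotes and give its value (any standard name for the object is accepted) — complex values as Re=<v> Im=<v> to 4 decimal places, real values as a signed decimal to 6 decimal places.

This is a Wigner D-matrix element — the rotation-matrix element ⟨l m'| R(α,β,γ) |l m⟩ in the angular-momentum basis.
Split into d^2_{-1,0}(β=0.1002) × two z-phases.
With c≡cos(β/2)=0.998745 and s≡sin(β/2)=0.050079, N=[1·6·2·2]^{1/2}=4.898979
k∈{1,2} keeps every argument non-negative
  k=1: (−1)^0·4.8990/(2)·0.9987^3·0.0501^1 = +0.122207
  k=2: (−1)^1·4.8990/(2)·0.9987^1·0.0501^3 = -0.000307
d^2_{-1,0}(0.1002) = +0.122207 -0.000307 = +0.121900
Phases: e^{-i·(-1)·5.6477}=+0.804784-0.593568i, e^{-i·(0)·2.4769}=+1.000000+0.000000i ⇒ D=+0.098103-0.072356i

Wigner D-matrix element, Re=0.0981 Im=-0.0724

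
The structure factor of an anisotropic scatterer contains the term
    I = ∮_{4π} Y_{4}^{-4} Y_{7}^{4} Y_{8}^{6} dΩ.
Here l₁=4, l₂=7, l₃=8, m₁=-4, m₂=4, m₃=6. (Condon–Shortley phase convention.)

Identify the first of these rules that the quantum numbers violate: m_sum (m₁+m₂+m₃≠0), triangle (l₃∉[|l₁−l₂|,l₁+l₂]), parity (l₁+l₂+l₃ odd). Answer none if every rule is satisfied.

m_sum

Σmᵢ = 6  ✗
l₃∈[|l₁−l₂|,l₁+l₂]=[3,11], have l₃=8
Σlᵢ = 19 ⇒ odd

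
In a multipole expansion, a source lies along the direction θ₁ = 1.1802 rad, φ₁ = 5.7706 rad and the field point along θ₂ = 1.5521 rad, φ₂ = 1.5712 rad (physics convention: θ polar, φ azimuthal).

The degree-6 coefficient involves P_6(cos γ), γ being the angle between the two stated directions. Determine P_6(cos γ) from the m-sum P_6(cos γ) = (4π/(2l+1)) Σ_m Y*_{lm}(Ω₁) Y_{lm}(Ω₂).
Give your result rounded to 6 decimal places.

0.327775

Addition theorem: P_6(cos γ) = (4π/13) Σ_m Y*_{lm}(Ω₁) Y_{lm}(Ω₂), m = −6…6:
  term(m=-6) = (0.145433, 0.009271)   from Y*(Ω₁)=(-0.301321, -0.019941), Y(Ω₂)=(-0.482576, 0.001169)
  term(m=-5) = (-0.007341, 0.011287)   from Y*(Ω₁)=(-0.360603, -0.235569), Y(Ω₂)=(-0.000063, -0.031258)
  term(m=-4) = (0.025493, 0.048829)   from Y*(Ω₁)=(-0.071556, -0.137599), Y(Ω₂)=(-0.355161, 0.000573)
  term(m=-3) = (0.010045, 0.000320)   from Y*(Ω₁)=(-0.009104, 0.275431), Y(Ω₂)=(-0.000044, -0.036468)
  term(m=-2) = (0.042766, -0.070571)   from Y*(Ω₁)=(-0.132359, 0.218018), Y(Ω₂)=(-0.323534, 0.000261)
  term(m=-1) = (-0.003678, -0.006529)   from Y*(Ω₁)=(0.169956, -0.095644), Y(Ω₂)=(-0.000016, -0.038422)
  term(m=+0) = (-0.086352, 0.000000)   from Y*(Ω₁)=(0.273685, -0.000000), Y(Ω₂)=(-0.315516, 0.000000)
  term(m=+1) = (-0.003678, 0.006529)   from Y*(Ω₁)=(-0.169956, -0.095644), Y(Ω₂)=(0.000016, -0.038422)
  term(m=+2) = (0.042766, 0.070571)   from Y*(Ω₁)=(-0.132359, -0.218018), Y(Ω₂)=(-0.323534, -0.000261)
  term(m=+3) = (0.010045, -0.000320)   from Y*(Ω₁)=(0.009104, 0.275431), Y(Ω₂)=(0.000044, -0.036468)
  term(m=+4) = (0.025493, -0.048829)   from Y*(Ω₁)=(-0.071556, 0.137599), Y(Ω₂)=(-0.355161, -0.000573)
  term(m=+5) = (-0.007341, -0.011287)   from Y*(Ω₁)=(0.360603, -0.235569), Y(Ω₂)=(0.000063, -0.031258)
  term(m=+6) = (0.145433, -0.009271)   from Y*(Ω₁)=(-0.301321, 0.019941), Y(Ω₂)=(-0.482576, -0.001169)
Accumulated sum (0.339085, -0.000000); after 4π/(2l+1) scaling, (0.327775, -0.000000) ⇒ P_6 = 0.327775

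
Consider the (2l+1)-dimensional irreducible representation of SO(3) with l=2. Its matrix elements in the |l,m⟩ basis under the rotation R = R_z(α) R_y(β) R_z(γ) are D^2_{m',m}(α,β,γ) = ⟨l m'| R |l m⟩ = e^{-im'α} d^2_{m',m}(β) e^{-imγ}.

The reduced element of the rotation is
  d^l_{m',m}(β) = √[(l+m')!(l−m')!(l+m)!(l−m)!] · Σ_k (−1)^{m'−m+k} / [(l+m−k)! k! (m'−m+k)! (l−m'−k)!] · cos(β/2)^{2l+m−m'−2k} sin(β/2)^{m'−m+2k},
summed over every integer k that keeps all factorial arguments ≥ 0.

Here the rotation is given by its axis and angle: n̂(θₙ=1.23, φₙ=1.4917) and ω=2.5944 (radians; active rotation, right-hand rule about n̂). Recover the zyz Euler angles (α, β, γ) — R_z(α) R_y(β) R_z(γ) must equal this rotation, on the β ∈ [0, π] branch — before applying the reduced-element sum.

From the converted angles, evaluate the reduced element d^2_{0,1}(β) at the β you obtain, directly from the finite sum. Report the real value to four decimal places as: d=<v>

d=-0.6042

Axis–angle → zyz. n̂ = (sinθₙcosφₙ, sinθₙsinφₙ, cosθₙ) = (+0.074470, +0.939542, +0.334238), ω = 2.5944.
R = I cosω + sinω [n̂]ₓ + (1−cosω) n̂n̂ᵀ gives
  R = [-0.843707, -0.044182, +0.534983; +0.303620, +0.782600, +0.543463; -0.442689, +0.620955, -0.646870]
β = atan2(√(R₁₃²+R₂₃²), R₃₃) = 2.274270; α = atan2(R₂₃, R₁₃) mod 2π = 0.793261; γ = atan2(R₃₂, −R₃₁) mod 2π = 0.951454
d^2_{0,1}(β=2.2743) via the finite sum:
With c≡cos(β/2)=0.420196 and s≡sin(β/2)=0.907433, N=[2·2·6·1]^{1/2}=4.898979
Admissible k: 1..2 (factorial args all ≥0)
  k=1: (−1)^0·4.8990/(2)·0.4202^3·0.9074^1 = +0.164910
  k=2: (−1)^1·4.8990/(2)·0.4202^1·0.9074^3 = -0.769081
d^2_{0,1}(2.2743) = +0.164910 -0.769081 = -0.604171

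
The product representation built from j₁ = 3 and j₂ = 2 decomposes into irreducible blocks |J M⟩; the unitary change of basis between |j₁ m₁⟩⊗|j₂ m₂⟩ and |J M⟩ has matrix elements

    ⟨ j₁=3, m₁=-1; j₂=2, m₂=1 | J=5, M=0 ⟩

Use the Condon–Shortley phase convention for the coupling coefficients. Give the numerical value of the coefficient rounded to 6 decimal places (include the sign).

j₁+j₂−J=0  J+j₁−j₂=6  J−j₁+j₂=4  j₁+j₂+J+1=11
(j₁±m₁, j₂±m₂, J±M) = (2,4,3,1,5,5)
P² = 138240/7
sum k=0..0:
  [0] +1/288 = 1/288
S = 1/288
C² = P²·S² = 5/21 ; C = +0.487950

+0.487950  (= +√(5/21))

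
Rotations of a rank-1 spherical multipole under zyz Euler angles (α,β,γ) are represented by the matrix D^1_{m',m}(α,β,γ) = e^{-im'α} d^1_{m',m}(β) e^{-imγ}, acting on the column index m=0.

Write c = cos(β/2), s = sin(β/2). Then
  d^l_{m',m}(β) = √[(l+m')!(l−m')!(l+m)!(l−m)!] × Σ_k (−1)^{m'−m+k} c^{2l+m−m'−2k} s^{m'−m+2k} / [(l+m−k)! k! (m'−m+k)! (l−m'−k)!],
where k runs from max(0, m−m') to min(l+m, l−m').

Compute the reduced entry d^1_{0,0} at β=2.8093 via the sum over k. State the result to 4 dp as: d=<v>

d=-0.9453

d^1_{0,0}(β=2.8093) via the finite sum:
c=cos(2.809300/2)=0.165383, s=sin(2.809300/2)=0.986229; N=√[1·1·1·1]=1.000000
k∈{0,1} keeps every argument non-negative
  k=0: (−1)^0·1.0000/(1)·0.1654^2·0.9862^0 = +0.027352
  k=1: (−1)^1·1.0000/(1)·0.1654^0·0.9862^2 = -0.972648
d^1_{0,0}(2.8093) = +0.027352 -0.972648 = -0.945297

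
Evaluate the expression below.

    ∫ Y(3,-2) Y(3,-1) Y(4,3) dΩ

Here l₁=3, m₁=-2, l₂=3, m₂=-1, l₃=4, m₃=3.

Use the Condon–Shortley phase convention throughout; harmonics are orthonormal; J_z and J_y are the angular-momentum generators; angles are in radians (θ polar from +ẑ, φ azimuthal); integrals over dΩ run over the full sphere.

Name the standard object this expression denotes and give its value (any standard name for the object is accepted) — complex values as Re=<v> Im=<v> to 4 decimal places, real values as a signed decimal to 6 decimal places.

This is a Gaunt coefficient — the integral of a triple product of spherical harmonics over the sphere.
Checks pass: Σm=0; 10 even; l₃=4∈[0,6].
(2·3+1)(2·3+1)(2·4+1) = 441
Δ: 2! 4! 4! / 11! → 1/34650
sum: t=0:+1/72 t=1:−1/16 t=2:+1/72 = -5/144
3j²(3 3 4; 0 0 0) = Δ·Π!·Σ² = 2/77  (sign -1)
sum: t=1:−1/144 t=2:+1/288 = -1/288
3j²(3 3 4; -2 -1 3) = Δ·Π!·Σ² = 1/99  (sign +1)
combine: 4πI² = 441·2/77·1/99 = 14/121
take √, sign -1: I = -0.09595473

Gaunt coefficient, -0.095955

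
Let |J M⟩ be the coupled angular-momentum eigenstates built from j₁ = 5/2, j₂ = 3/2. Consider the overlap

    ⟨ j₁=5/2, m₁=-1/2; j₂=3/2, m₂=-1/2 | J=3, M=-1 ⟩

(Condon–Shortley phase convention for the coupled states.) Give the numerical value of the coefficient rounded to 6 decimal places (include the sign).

+√(1/60) = +0.129099

triangle: 1!·4!·2!/8! = 48/40320
(j±m)!: 2!·3!·1!·2!·2!·4! = 1152
prefactor² = (2J+1)·Δ·N² = 48/5
  k=0: +1/(0!·1!·3!·1!·1!·1!) = 1/6
  k=1: −1/(1!·0!·2!·0!·2!·2!) = -1/8
Σ = 1/24  ⇒  CG² = 48/5·(1/24)² = 1/60
CG = +√(1/60) = +0.129099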